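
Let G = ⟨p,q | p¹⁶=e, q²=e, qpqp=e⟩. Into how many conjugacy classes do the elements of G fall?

The conjugacy classes (representative and size) are:
  [e] (size 1), [p¹⁵] (size 2), [p²] (size 2), [p³] (size 2), [p¹²] (size 2), [p⁵] (size 2), [p⁶] (size 2), [p⁷] (size 2), [p⁸] (size 1), [p²q] (size 8), [p¹⁵q] (size 8).
Class equation: 1 + 2 + 2 + 2 + 2 + 2 + 2 + 2 + 1 + 8 + 8 = 32 = |G|. So G has 11 conjugacy classes.

Answer: 11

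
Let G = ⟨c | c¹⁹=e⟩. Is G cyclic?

|G| = 19. The element c has order 19 (its powers give 19 distinct elements), so ⟨c⟩ = G and G is cyclic.

Answer: Yes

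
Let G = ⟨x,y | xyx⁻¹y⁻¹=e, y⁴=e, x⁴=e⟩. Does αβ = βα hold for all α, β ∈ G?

Each pair of generators commutes: x·y = xy = y·x. Since the generators pairwise commute, every element of G commutes with every other, so G is abelian.

Answer: Yes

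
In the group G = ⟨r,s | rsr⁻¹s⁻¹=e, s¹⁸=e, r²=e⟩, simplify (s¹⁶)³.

Compute successive powers of (s¹⁶), reducing at each step:
  (s¹⁶)²: (s¹⁶) · s¹⁶ = s¹⁴
  (s¹⁶)³: (s¹⁴) · s¹⁶ = s¹²

Answer: s¹²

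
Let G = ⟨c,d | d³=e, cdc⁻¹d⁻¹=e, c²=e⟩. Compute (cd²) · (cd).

Compute (cd²) · (cd) by multiplying left to right and reducing via the relations at each step:
  (cd²) · c = d²
  (d²) · d = e

Answer: e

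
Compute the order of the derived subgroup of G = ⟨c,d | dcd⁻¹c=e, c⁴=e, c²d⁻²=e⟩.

G' = [G, G] is generated by all commutators. The generator-pair commutators are: [c, d] = c².
The subgroup they normally generate is {e, c²}, of order 2.
Check: |G/G'| = 8/2 = 4 is the order of the abelianisation.

Answer: 2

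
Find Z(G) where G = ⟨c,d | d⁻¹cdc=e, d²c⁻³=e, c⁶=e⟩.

An element z ∈ Z(G) iff z commutes with every generator.
For example c³ is central: (c³)·c = c⁴ = c·(c³); (c³)·d = d⁻¹ = d·(c³).
Whereas c ∉ Z(G) since c·d = cd ≠ c²d⁻¹ = d·c.
Checking each of the 12 elements this way gives Z(G) = {e, c³}, of order 2.

Answer: {e, c³}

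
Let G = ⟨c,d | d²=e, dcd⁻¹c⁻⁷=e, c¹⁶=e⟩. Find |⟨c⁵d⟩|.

|⟨c⁵d⟩| equals the order of c⁵d. Compute successive powers until reaching e:
  (c⁵d)¹ = c⁵d, (c⁵d)² = c⁸, (c⁵d)³ = c¹³d, (c⁵d)⁴ = e.
The smallest positive k with (c⁵d)ᵏ = e is 4, so |⟨c⁵d⟩| = 4.

Answer: 4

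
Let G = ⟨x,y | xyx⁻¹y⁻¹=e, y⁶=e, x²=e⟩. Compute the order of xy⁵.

Compute successive powers until reaching e:
  (xy⁵)¹ = xy⁵, (xy⁵)² = y⁴, (xy⁵)³ = xy³, (xy⁵)⁴ = y², (xy⁵)⁵ = xy, (xy⁵)⁶ = e.
The smallest positive k with (xy⁵)ᵏ = e is 6.

Answer: 6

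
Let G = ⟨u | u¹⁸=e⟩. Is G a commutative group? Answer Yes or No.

G has a single generator, so G is cyclic and hence abelian.

Answer: Yes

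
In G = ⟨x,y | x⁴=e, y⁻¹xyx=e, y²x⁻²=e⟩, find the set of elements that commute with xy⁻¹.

⟨xy⁻¹⟩ ⊆ C_G(xy⁻¹) since powers of xy⁻¹ commute with xy⁻¹; so |C_G(xy⁻¹)| ≥ |⟨xy⁻¹⟩| = 4.
By orbit–stabilizer, |C_G(xy⁻¹)| = |G| / |conj. class of xy⁻¹| = 8 / 2 = 4.
The 4 elements commuting with xy⁻¹ are {e, x², xy, xy⁻¹}.

Answer: {e, x², xy, xy⁻¹}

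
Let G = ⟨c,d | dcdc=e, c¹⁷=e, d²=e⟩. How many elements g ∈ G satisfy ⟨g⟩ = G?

⟨g⟩ = G would require ord(g) = |G| = 34, but the maximum element order in G is 17 < 34. So G is not cyclic and no single element generates it: the count is 0.

Answer: 0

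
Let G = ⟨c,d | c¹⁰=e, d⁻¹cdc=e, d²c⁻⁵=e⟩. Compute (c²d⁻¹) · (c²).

Compute (c²d⁻¹) · (c²) by multiplying left to right and reducing via the relations at each step:
  (c²d⁻¹) · c² = d⁻¹

Answer: d⁻¹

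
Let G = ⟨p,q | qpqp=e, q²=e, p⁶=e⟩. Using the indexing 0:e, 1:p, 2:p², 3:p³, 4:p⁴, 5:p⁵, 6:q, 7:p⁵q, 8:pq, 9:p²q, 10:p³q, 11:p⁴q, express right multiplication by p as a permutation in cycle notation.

(0 1 2 3 4 5)(6 7 11 10 9 8)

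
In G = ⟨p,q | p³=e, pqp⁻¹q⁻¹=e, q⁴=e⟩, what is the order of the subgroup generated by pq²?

|⟨pq²⟩| equals the order of pq². Compute successive powers until reaching e:
  (pq²)¹ = pq², (pq²)² = p², (pq²)³ = q², (pq²)⁴ = p, (pq²)⁵ = p²q², (pq²)⁶ = e.
The smallest positive k with (pq²)ᵏ = e is 6, so |⟨pq²⟩| = 6.

Answer: 6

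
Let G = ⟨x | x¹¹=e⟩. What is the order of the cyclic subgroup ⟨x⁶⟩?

|⟨x⁶⟩| equals the order of x⁶. Compute successive powers until reaching e:
  (x⁶)¹ = x⁶, (x⁶)² = x, (x⁶)³ = x⁷, (x⁶)⁴ = x², (x⁶)⁵ = x⁸, (x⁶)⁶ = x³, (x⁶)⁷ = x⁹, (x⁶)⁸ = x⁴, (x⁶)⁹ = x¹⁰, (x⁶)¹⁰ = x⁵, (x⁶)¹¹ = e.
The smallest positive k with (x⁶)ᵏ = e is 11, so |⟨x⁶⟩| = 11.

Answer: 11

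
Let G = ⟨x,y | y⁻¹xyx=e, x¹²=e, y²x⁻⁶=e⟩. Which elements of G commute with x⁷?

⟨x⁷⟩ ⊆ C_G(x⁷) since powers of x⁷ commute with x⁷; so |C_G(x⁷)| ≥ |⟨x⁷⟩| = 12.
By orbit–stabilizer, |C_G(x⁷)| = |G| / |conj. class of x⁷| = 24 / 2 = 12.
The 12 elements commuting with x⁷ are {e, x, x², x³, x⁴, x⁵, x⁶, x⁷, x⁸, x⁹, x¹⁰, x¹¹}.

Answer: {e, x, x², x³, x⁴, x⁵, x⁶, x⁷, x⁸, x⁹, x¹⁰, x¹¹}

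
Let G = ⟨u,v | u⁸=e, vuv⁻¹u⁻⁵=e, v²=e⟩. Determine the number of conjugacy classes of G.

The conjugacy classes (representative and size) are:
  [e] (size 1), [u⁵] (size 2), [u²] (size 1), [u⁷] (size 2), [u⁴] (size 1), [u⁶] (size 1), [v] (size 2), [u⁵v] (size 2), [u²v] (size 2), [u³v] (size 2).
Class equation: 1 + 2 + 1 + 2 + 1 + 1 + 2 + 2 + 2 + 2 = 16 = |G|. So G has 10 conjugacy classes.

Answer: 10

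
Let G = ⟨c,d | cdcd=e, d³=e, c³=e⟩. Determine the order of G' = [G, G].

G' = [G, G] is generated by all commutators. The generator-pair commutators are: [c, d] = cd²c.
The subgroup they normally generate is {e, cd, c²d², cd²c}, of order 4.
Check: |G/G'| = 12/4 = 3 is the order of the abelianisation.

Answer: 4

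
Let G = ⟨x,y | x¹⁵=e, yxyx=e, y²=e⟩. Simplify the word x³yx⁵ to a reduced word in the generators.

Multiply left to right, reducing at each step:
  (x³) · y = x³y
  (x³y) · x⁵ = x¹³y

Answer: x¹³y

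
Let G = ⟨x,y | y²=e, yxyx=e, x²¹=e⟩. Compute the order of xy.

Compute successive powers until reaching e:
  (xy)¹ = xy, (xy)² = e.
The smallest positive k with (xy)ᵏ = e is 2.

Answer: 2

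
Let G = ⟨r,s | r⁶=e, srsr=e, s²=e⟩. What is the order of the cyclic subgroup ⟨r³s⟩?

|⟨r³s⟩| equals the order of r³s. Compute successive powers until reaching e:
  (r³s)¹ = r³s, (r³s)² = e.
The smallest positive k with (r³s)ᵏ = e is 2, so |⟨r³s⟩| = 2.

Answer: 2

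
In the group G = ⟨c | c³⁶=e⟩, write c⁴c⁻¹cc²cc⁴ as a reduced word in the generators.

Multiply left to right, reducing at each step:
  (c⁴) · c⁻¹ = c³
  (c³) · c = c⁴
  (c⁴) · c² = c⁶
  (c⁶) · c = c⁷
  (c⁷) · c⁴ = c¹¹

Answer: c¹¹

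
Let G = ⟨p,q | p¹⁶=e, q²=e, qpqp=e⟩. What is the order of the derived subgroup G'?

G' = [G, G] is generated by all commutators. The generator-pair commutators are: [p, q] = p².
The subgroup they normally generate is {e, p², p⁴, p⁶, p⁸, p¹⁰, p¹², p¹⁴}, of order 8.
Check: |G/G'| = 32/8 = 4 is the order of the abelianisation.

Answer: 8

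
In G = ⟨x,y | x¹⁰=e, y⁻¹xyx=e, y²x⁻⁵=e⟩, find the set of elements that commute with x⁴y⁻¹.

⟨x⁴y⁻¹⟩ ⊆ C_G(x⁴y⁻¹) since powers of x⁴y⁻¹ commute with x⁴y⁻¹; so |C_G(x⁴y⁻¹)| ≥ |⟨x⁴y⁻¹⟩| = 4.
By orbit–stabilizer, |C_G(x⁴y⁻¹)| = |G| / |conj. class of x⁴y⁻¹| = 20 / 5 = 4.
The 4 elements commuting with x⁴y⁻¹ are {e, x⁵, x⁴y, x⁴y⁻¹}.

Answer: {e, x⁵, x⁴y, x⁴y⁻¹}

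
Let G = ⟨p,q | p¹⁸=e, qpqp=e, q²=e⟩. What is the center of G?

An element z ∈ Z(G) iff z commutes with every generator.
For example p⁹ is central: (p⁹)·p = p¹⁰ = p·(p⁹); (p⁹)·q = p⁹q = q·(p⁹).
Whereas p ∉ Z(G) since p·q = pq ≠ p¹⁷q = q·p.
Checking each of the 36 elements this way gives Z(G) = {e, p⁹}, of order 2.

Answer: {e, p⁹}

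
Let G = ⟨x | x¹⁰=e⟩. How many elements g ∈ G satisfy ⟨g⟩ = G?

G is cyclic of order 10. An element generates G iff its order is 10, and a cyclic group of order 10 has exactly φ(10) = 4 such elements.

Answer: 4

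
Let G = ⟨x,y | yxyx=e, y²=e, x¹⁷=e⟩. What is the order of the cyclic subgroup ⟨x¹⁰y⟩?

|⟨x¹⁰y⟩| equals the order of x¹⁰y. Compute successive powers until reaching e:
  (x¹⁰y)¹ = x¹⁰y, (x¹⁰y)² = e.
The smallest positive k with (x¹⁰y)ᵏ = e is 2, so |⟨x¹⁰y⟩| = 2.

Answer: 2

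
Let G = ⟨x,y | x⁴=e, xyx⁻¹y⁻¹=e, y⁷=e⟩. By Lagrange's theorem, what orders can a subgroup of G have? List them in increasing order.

|G| = 28 = 2² · 7. By Lagrange's theorem the order of any subgroup divides 28; the divisors of 28 are 1, 2, 4, 7, 14, 28.

Answer: 1, 2, 4, 7, 14, 28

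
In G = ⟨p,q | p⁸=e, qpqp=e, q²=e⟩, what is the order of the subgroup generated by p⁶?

|⟨p⁶⟩| equals the order of p⁶. Compute successive powers until reaching e:
  (p⁶)¹ = p⁶, (p⁶)² = p⁴, (p⁶)³ = p², (p⁶)⁴ = e.
The smallest positive k with (p⁶)ᵏ = e is 4, so |⟨p⁶⟩| = 4.

Answer: 4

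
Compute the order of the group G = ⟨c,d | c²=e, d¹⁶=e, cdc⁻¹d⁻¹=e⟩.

Enumerate words in the generators, reducing via the relations: the distinct elements are
  {c, d, e, cd, d², d³, d⁴, d⁵, d⁶, d⁷, d⁸, d⁹, cd², cd³, cd⁴, cd⁵, cd⁶, cd⁷, cd⁸, cd⁹, d¹², d¹³, d¹¹, d¹⁰, d¹⁴, d¹⁵, cd¹², cd¹³, cd¹¹, cd¹⁰, cd¹⁴, cd¹⁵}.
No further products give new elements, so |G| = 32.

Answer: 32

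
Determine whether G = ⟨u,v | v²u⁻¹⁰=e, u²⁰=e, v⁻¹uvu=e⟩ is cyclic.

Every cyclic group is abelian. But u·v = uv while v·u = u⁹v⁻¹, so u·v ≠ v·u and G is not abelian. Hence G is not cyclic.

Answer: No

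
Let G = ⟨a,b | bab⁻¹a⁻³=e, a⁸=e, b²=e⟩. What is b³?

Compute successive powers of b, reducing at each step:
  b²: b · b = e
  b³: e · b = b

Answer: b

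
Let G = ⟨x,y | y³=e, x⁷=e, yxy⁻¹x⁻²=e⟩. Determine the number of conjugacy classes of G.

The conjugacy classes (representative and size) are:
  [e] (size 1), [x²] (size 3), [x⁵] (size 3), [y] (size 7), [y²] (size 7).
Class equation: 1 + 3 + 3 + 7 + 7 = 21 = |G|. So G has 5 conjugacy classes.

Answer: 5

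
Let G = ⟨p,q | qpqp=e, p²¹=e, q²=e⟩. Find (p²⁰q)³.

Compute successive powers of (p²⁰q), reducing at each step:
  (p²⁰q)²: (p²⁰q) · p²⁰ = q;   q · q = e
  (p²⁰q)³: e · p²⁰ = p²⁰;   (p²⁰) · q = p²⁰q

Answer: p²⁰q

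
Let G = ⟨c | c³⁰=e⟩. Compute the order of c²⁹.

Compute successive powers until reaching e:
  (c²⁹)¹ = c²⁹, (c²⁹)² = c²⁸, (c²⁹)³ = c²⁷, (c²⁹)⁴ = c²⁶, (c²⁹)⁵ = c²⁵, (c²⁹)⁶ = c²⁴, (c²⁹)⁷ = c²³, (c²⁹)⁸ = c²², (c²⁹)⁹ = c²¹, (c²⁹)¹⁰ = c²⁰, (c²⁹)¹¹ = c¹⁹, (c²⁹)¹² = c¹⁸, (c²⁹)¹³ = c¹⁷, (c²⁹)¹⁴ = c¹⁶, (c²⁹)¹⁵ = c¹⁵, (c²⁹)¹⁶ = c¹⁴, (c²⁹)¹⁷ = c¹³, (c²⁹)¹⁸ = c¹², (c²⁹)¹⁹ = c¹¹, (c²⁹)²⁰ = c¹⁰, (c²⁹)²¹ = c⁹, (c²⁹)²² = c⁸, (c²⁹)²³ = c⁷, (c²⁹)²⁴ = c⁶, (c²⁹)²⁵ = c⁵, (c²⁹)²⁶ = c⁴, (c²⁹)²⁷ = c³, (c²⁹)²⁸ = c², (c²⁹)²⁹ = c, (c²⁹)³⁰ = e.
The smallest positive k with (c²⁹)ᵏ = e is 30.

Answer: 30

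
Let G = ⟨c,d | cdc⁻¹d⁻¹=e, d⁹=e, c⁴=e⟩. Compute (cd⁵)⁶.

Compute successive powers of (cd⁵), reducing at each step:
  (cd⁵)²: (cd⁵) · c = c²d⁵;   (c²d⁵) · d⁵ = c²d
  (cd⁵)³: (c²d) · c = c³d;   (c³d) · d⁵ = c³d⁶
  (cd⁵)⁴: (c³d⁶) · c = d⁶;   (d⁶) · d⁵ = d²
  (cd⁵)⁵: (d²) · c = cd²;   (cd²) · d⁵ = cd⁷
  (cd⁵)⁶: (cd⁷) · c = c²d⁷;   (c²d⁷) · d⁵ = c²d³

Answer: c²d³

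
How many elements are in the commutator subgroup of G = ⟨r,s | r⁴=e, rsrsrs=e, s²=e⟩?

G' = [G, G] is generated by all commutators. The generator-pair commutators are: [r, s] = r²sr.
The subgroup they normally generate is {e, r², rs, sr³, r²sr, r³s, r²sr³, sr, rsr², sr²s, r²sr²s, r³sr²}, of order 12.
Check: |G/G'| = 24/12 = 2 is the order of the abelianisation.

Answer: 12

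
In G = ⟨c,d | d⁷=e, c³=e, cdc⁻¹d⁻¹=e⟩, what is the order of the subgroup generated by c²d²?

|⟨c²d²⟩| equals the order of c²d². Compute successive powers until reaching e:
  (c²d²)¹ = c²d², (c²d²)² = cd⁴, (c²d²)³ = d⁶, (c²d²)⁴ = c²d, (c²d²)⁵ = cd³, (c²d²)⁶ = d⁵, (c²d²)⁷ = c², (c²d²)⁸ = cd², (c²d²)⁹ = d⁴, (c²d²)¹⁰ = c²d⁶, (c²d²)¹¹ = cd, (c²d²)¹² = d³, (c²d²)¹³ = c²d⁵, (c²d²)¹⁴ = c, (c²d²)¹⁵ = d², (c²d²)¹⁶ = c²d⁴, (c²d²)¹⁷ = cd⁶, (c²d²)¹⁸ = d, (c²d²)¹⁹ = c²d³, (c²d²)²⁰ = cd⁵, (c²d²)²¹ = e.
The smallest positive k with (c²d²)ᵏ = e is 21, so |⟨c²d²⟩| = 21.

Answer: 21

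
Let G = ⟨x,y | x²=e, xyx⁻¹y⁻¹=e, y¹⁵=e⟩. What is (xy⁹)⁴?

Compute successive powers of (xy⁹), reducing at each step:
  (xy⁹)²: (xy⁹) · x = y⁹;   (y⁹) · y⁹ = y³
  (xy⁹)³: (y³) · x = xy³;   (xy³) · y⁹ = xy¹²
  (xy⁹)⁴: (xy¹²) · x = y¹²;   (y¹²) · y⁹ = y⁶

Answer: y⁶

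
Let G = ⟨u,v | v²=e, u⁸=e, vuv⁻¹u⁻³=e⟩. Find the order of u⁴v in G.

Compute successive powers until reaching e:
  (u⁴v)¹ = u⁴v, (u⁴v)² = e.
The smallest positive k with (u⁴v)ᵏ = e is 2.

Answer: 2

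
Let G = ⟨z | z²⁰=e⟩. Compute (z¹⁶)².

Compute successive powers of (z¹⁶), reducing at each step:
  (z¹⁶)²: (z¹⁶) · z¹⁶ = z¹²

Answer: z¹²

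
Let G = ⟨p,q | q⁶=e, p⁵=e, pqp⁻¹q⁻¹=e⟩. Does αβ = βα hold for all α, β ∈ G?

Each pair of generators commutes: p·q = pq = q·p. Since the generators pairwise commute, every element of G commutes with every other, so G is abelian.

Answer: Yes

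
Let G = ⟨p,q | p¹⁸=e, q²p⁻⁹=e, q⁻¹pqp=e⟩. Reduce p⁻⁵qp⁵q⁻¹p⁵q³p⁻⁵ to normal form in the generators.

Multiply left to right, reducing at each step:
  (p¹³) · q = p⁴q⁻¹
  (p⁴q⁻¹) · p⁵ = p⁸q
  (p⁸q) · q⁻¹ = p⁸
  (p⁸) · p⁵ = p¹³
  (p¹³) · q³ = p⁴q
  (p⁴q) · p⁻⁵ = q⁻¹

Answer: q⁻¹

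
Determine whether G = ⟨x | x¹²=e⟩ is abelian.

G has a single generator, so G is cyclic and hence abelian.

Answer: Yes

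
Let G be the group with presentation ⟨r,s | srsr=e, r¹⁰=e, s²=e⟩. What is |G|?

Enumerate words in the generators, reducing via the relations: the distinct elements are
  {e, r, s, rs, r², r³, r⁴, r⁵, r⁶, r⁷, r⁸, r⁹, r²s, r³s, r⁴s, r⁵s, r⁶s, r⁷s, r⁸s, r⁹s}.
No further products give new elements, so |G| = 20.

Answer: 20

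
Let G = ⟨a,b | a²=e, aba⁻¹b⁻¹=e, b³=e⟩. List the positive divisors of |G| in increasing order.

|G| = 6 = 2 · 3. By Lagrange's theorem the order of any subgroup divides 6; the divisors of 6 are 1, 2, 3, 6.

Answer: 1, 2, 3, 6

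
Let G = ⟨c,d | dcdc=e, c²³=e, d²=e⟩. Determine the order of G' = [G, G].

G' = [G, G] is generated by all commutators. The generator-pair commutators are: [c, d] = c².
The subgroup they normally generate is {e, c, c², c³, c⁴, c⁵, c⁶, c⁷, c⁸, c⁹, c¹⁰, c¹¹, c¹², c¹³, c¹⁴, c¹⁵, c¹⁶, c¹⁷, c¹⁸, c¹⁹, c²⁰, c²¹, c²²}, of order 23.
Check: |G/G'| = 46/23 = 2 is the order of the abelianisation.

Answer: 23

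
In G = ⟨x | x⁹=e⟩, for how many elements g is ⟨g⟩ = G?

G is cyclic of order 9. An element generates G iff its order is 9, and a cyclic group of order 9 has exactly φ(9) = 6 such elements.

Answer: 6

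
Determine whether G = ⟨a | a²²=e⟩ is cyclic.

|G| = 22. The element a has order 22 (its powers give 22 distinct elements), so ⟨a⟩ = G and G is cyclic.

Answer: Yes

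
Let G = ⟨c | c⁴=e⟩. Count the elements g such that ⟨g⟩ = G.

G is cyclic of order 4. An element generates G iff its order is 4, and a cyclic group of order 4 has exactly φ(4) = 2 such elements.

Answer: 2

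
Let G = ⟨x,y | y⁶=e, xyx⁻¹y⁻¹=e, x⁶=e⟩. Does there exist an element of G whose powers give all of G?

|G| = 36, but the maximum element order in G is 6 < 36. No single element generates all of G, so G is not cyclic.

Answer: No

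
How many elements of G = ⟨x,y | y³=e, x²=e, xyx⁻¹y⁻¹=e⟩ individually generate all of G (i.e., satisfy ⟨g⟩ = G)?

G is cyclic of order 6. An element generates G iff its order is 6, and a cyclic group of order 6 has exactly φ(6) = 2 such elements.

Answer: 2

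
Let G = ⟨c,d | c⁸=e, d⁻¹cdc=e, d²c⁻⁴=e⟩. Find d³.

Compute successive powers of d, reducing at each step:
  d²: d · d = c⁴
  d³: (c⁴) · d = d⁻¹

Answer: d⁻¹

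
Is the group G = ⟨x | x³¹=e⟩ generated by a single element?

|G| = 31. The element x has order 31 (its powers give 31 distinct elements), so ⟨x⟩ = G and G is cyclic.

Answer: Yes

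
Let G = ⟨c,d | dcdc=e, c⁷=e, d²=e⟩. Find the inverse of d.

The order of d is 2 (smallest k with dᵏ = e), so d⁻¹ = d¹ = d.
Check: d · d → d · d = e, giving e as required.

Answer: d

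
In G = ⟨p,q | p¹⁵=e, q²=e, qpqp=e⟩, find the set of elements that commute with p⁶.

⟨p⁶⟩ ⊆ C_G(p⁶) since powers of p⁶ commute with p⁶; so |C_G(p⁶)| ≥ |⟨p⁶⟩| = 5.
By orbit–stabilizer, |C_G(p⁶)| = |G| / |conj. class of p⁶| = 30 / 2 = 15.
The 15 elements commuting with p⁶ are {e, p, p², p³, p⁴, p⁵, p⁶, p⁷, p⁸, p⁹, p¹⁰, p¹¹, p¹², p¹³, p¹⁴}.

Answer: {e, p, p², p³, p⁴, p⁵, p⁶, p⁷, p⁸, p⁹, p¹⁰, p¹¹, p¹², p¹³, p¹⁴}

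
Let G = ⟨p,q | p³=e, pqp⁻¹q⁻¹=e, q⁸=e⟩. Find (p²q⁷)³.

Compute successive powers of (p²q⁷), reducing at each step:
  (p²q⁷)²: (p²q⁷) · p² = pq⁷;   (pq⁷) · q⁷ = pq⁶
  (p²q⁷)³: (pq⁶) · p² = q⁶;   (q⁶) · q⁷ = q⁵

Answer: q⁵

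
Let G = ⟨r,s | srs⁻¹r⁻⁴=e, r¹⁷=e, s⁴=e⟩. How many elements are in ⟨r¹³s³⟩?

|⟨r¹³s³⟩| equals the order of r¹³s³. Compute successive powers until reaching e:
  (r¹³s³)¹ = r¹³s³, (r¹³s³)² = r¹²s², (r¹³s³)³ = r¹⁶s, (r¹³s³)⁴ = e.
The smallest positive k with (r¹³s³)ᵏ = e is 4, so |⟨r¹³s³⟩| = 4.

Answer: 4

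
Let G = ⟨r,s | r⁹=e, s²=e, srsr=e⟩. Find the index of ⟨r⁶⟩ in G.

First find ord(r⁶) by computing successive powers:
  (r⁶)¹ = r⁶, (r⁶)² = r³, (r⁶)³ = e.
So |⟨r⁶⟩| = ord(r⁶) = 3. With |G| = 18, by Lagrange [G : ⟨r⁶⟩] = 18/3 = 6.

Answer: 6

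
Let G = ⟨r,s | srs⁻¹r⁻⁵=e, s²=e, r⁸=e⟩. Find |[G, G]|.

G' = [G, G] is generated by all commutators. The generator-pair commutators are: [r, s] = r⁴.
The subgroup they normally generate is {e, r⁴}, of order 2.
Check: |G/G'| = 16/2 = 8 is the order of the abelianisation.

Answer: 2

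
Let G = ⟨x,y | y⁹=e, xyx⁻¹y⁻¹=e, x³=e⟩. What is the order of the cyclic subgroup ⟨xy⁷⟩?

|⟨xy⁷⟩| equals the order of xy⁷. Compute successive powers until reaching e:
  (xy⁷)¹ = xy⁷, (xy⁷)² = x²y⁵, (xy⁷)³ = y³, (xy⁷)⁴ = xy, (xy⁷)⁵ = x²y⁸, (xy⁷)⁶ = y⁶, (xy⁷)⁷ = xy⁴, (xy⁷)⁸ = x²y², (xy⁷)⁹ = e.
The smallest positive k with (xy⁷)ᵏ = e is 9, so |⟨xy⁷⟩| = 9.

Answer: 9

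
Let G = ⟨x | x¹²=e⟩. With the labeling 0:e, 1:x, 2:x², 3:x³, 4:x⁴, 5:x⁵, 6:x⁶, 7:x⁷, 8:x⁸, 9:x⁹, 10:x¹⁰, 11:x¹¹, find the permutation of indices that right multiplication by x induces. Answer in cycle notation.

(0 1 2 3 4 5 6 7 8 9 10 11)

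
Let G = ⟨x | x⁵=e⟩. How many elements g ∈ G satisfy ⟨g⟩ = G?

G is cyclic of order 5. An element generates G iff its order is 5, and a cyclic group of order 5 has exactly φ(5) = 4 such elements.

Answer: 4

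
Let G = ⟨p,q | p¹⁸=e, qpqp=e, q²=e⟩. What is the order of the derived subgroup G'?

G' = [G, G] is generated by all commutators. The generator-pair commutators are: [p, q] = p².
The subgroup they normally generate is {e, p², p⁴, p⁶, p⁸, p¹⁰, p¹², p¹⁴, p¹⁶}, of order 9.
Check: |G/G'| = 36/9 = 4 is the order of the abelianisation.

Answer: 9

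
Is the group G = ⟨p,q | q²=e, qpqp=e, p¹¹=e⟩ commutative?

p·q = pq but q·p = p¹⁰q, so p·q ≠ q·p and G is not abelian.

Answer: No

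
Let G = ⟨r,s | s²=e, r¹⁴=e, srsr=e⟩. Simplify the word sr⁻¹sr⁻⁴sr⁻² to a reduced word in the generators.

Multiply left to right, reducing at each step:
  s · r⁻¹ = rs
  (rs) · s = r
  r · r⁻⁴ = r¹¹
  (r¹¹) · s = r¹¹s
  (r¹¹s) · r⁻² = r¹³s

Answer: r¹³s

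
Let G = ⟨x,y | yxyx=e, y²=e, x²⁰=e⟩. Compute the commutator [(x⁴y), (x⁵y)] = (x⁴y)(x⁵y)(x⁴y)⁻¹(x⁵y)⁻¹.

[(x⁴y), (x⁵y)] = (x⁴y)·(x⁵y)·(x⁴y)⁻¹·(x⁵y)⁻¹.
  (x⁴y) · (x⁵y) = x¹⁹
  (x¹⁹) · (x⁴y) = x³y
  (x³y) · (x⁵y) = x¹⁸

Answer: x¹⁸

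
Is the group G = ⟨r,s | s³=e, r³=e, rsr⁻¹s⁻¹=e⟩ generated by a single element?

|G| = 9, but the maximum element order in G is 3 < 9. No single element generates all of G, so G is not cyclic.

Answer: No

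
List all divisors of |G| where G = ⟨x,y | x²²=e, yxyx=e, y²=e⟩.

|G| = 44 = 2² · 11. By Lagrange's theorem the order of any subgroup divides 44; the divisors of 44 are 1, 2, 4, 11, 22, 44.

Answer: 1, 2, 4, 11, 22, 44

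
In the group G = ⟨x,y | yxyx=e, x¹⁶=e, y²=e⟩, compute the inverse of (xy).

The order of (xy) is 2 (smallest k with (xy)ᵏ = e), so (xy)⁻¹ = (xy)¹ = xy.
Check: (xy) · (xy) → (xy) · x = y;   y · y = e, giving e as required.

Answer: xy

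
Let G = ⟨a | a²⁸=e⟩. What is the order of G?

G is generated by a single element, so G is cyclic. The relator gives a²⁸ = e and no smaller power is forced to be e, so the 28 powers {a, e, a², a³, a⁴, a⁵, a⁶, a⁷, a⁸, a⁹, a²², a²³, a²¹, a²⁰, a²⁴, a²⁵, a²⁶, a²⁷, a¹², a¹³, a¹¹, a¹⁰, a¹⁴, a¹⁵, a¹⁶, a¹⁷, a¹⁸, a¹⁹} are distinct. Hence |G| = 28.

Answer: 28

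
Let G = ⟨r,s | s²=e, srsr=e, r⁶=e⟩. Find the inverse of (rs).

The order of (rs) is 2 (smallest k with (rs)ᵏ = e), so (rs)⁻¹ = (rs)¹ = rs.
Check: (rs) · (rs) → (rs) · r = s;   s · s = e, giving e as required.

Answer: rs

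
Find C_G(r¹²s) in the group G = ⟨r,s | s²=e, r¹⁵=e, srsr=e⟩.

⟨r¹²s⟩ ⊆ C_G(r¹²s) since powers of r¹²s commute with r¹²s; so |C_G(r¹²s)| ≥ |⟨r¹²s⟩| = 2.
By orbit–stabilizer, |C_G(r¹²s)| = |G| / |conj. class of r¹²s| = 30 / 15 = 2.
The 2 elements commuting with r¹²s are {e, r¹²s}.

Answer: {e, r¹²s}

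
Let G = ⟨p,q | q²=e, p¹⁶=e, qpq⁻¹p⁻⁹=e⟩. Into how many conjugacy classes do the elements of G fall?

The conjugacy classes (representative and size) are:
  [e] (size 1), [p⁹] (size 2), [p²] (size 1), [p³] (size 2), [p⁴] (size 1), [p¹³] (size 2), [p⁶] (size 1), [p¹⁵] (size 2), [p⁸] (size 1), [p¹⁰] (size 1), [p¹²] (size 1), [p¹⁴] (size 1), [q] (size 2), [pq] (size 2), [p²q] (size 2), [p¹¹q] (size 2), [p⁴q] (size 2), [p¹³q] (size 2), [p¹⁴q] (size 2), [p¹⁵q] (size 2).
Class equation: 1 + 2 + 1 + 2 + 1 + 2 + 1 + 2 + 1 + 1 + 1 + 1 + 2 + 2 + 2 + 2 + 2 + 2 + 2 + 2 = 32 = |G|. So G has 20 conjugacy classes.

Answer: 20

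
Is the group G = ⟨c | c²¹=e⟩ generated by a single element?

|G| = 21. The element c has order 21 (its powers give 21 distinct elements), so ⟨c⟩ = G and G is cyclic.

Answer: Yes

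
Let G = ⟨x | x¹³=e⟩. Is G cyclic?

|G| = 13. The element x has order 13 (its powers give 13 distinct elements), so ⟨x⟩ = G and G is cyclic.

Answer: Yes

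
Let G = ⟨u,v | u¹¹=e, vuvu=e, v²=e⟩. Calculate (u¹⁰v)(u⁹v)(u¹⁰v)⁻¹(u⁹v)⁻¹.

[(u¹⁰v), (u⁹v)] = (u¹⁰v)·(u⁹v)·(u¹⁰v)⁻¹·(u⁹v)⁻¹.
  (u¹⁰v) · (u⁹v) = u
  u · (u¹⁰v) = v
  v · (u⁹v) = u²

Answer: u²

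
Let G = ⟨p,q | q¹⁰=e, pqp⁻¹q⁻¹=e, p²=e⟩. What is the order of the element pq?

Compute successive powers until reaching e:
  (pq)¹ = pq, (pq)² = q², (pq)³ = pq³, (pq)⁴ = q⁴, (pq)⁵ = pq⁵, (pq)⁶ = q⁶, (pq)⁷ = pq⁷, (pq)⁸ = q⁸, (pq)⁹ = pq⁹, (pq)¹⁰ = e.
The smallest positive k with (pq)ᵏ = e is 10.

Answer: 10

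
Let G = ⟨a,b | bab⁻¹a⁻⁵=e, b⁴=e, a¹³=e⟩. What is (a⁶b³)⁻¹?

The order of (a⁶b³) is 4 (smallest k with (a⁶b³)ᵏ = e), so (a⁶b³)⁻¹ = (a⁶b³)³ = a⁹b.
Check: (a⁶b³) · (a⁹b) → (a⁶b³) · a⁹ = b³;   (b³) · b = e, giving e as required.

Answer: a⁹b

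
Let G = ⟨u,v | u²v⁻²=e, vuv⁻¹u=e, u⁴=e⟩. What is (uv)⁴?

Compute successive powers of (uv), reducing at each step:
  (uv)²: (uv) · u = v;   v · v = u²
  (uv)³: (u²) · u = u³;   (u³) · v = uv⁻¹
  (uv)⁴: (uv⁻¹) · u = v⁻¹;   (v⁻¹) · v = e

Answer: e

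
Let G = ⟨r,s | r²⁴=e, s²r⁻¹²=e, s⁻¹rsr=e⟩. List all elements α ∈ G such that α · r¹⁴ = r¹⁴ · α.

⟨r¹⁴⟩ ⊆ C_G(r¹⁴) since powers of r¹⁴ commute with r¹⁴; so |C_G(r¹⁴)| ≥ |⟨r¹⁴⟩| = 12.
By orbit–stabilizer, |C_G(r¹⁴)| = |G| / |conj. class of r¹⁴| = 48 / 2 = 24.
The 24 elements commuting with r¹⁴ are {e, r, r², r³, r⁴, r⁵, r⁶, r⁷, r⁸, r⁹, r¹⁰, r¹¹, r¹², r¹³, r¹⁴, r¹⁵, r¹⁶, r¹⁷, r¹⁸, r¹⁹, r²⁰, r²¹, r²², r²³}.

Answer: {e, r, r², r³, r⁴, r⁵, r⁶, r⁷, r⁸, r⁹, r¹⁰, r¹¹, r¹², r¹³, r¹⁴, r¹⁵, r¹⁶, r¹⁷, r¹⁸, r¹⁹, r²⁰, r²¹, r²², r²³}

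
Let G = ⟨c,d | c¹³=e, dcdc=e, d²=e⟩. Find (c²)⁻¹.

The order of (c²) is 13 (smallest k with (c²)ᵏ = e), so (c²)⁻¹ = (c²)¹² = c¹¹.
Check: (c²) · (c¹¹) → (c²) · c¹¹ = e, giving e as required.

Answer: c¹¹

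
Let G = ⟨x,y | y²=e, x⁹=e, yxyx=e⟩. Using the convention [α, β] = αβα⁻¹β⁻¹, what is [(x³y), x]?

[(x³y), x] = (x³y)·x·(x³y)⁻¹·x⁻¹.
  (x³y) · x = x²y
  (x²y) · (x³y) = x⁸
  (x⁸) · (x⁸) = x⁷

Answer: x⁷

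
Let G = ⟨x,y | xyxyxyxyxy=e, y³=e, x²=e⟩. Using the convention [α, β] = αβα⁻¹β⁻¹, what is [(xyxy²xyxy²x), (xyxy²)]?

[(xyxy²xyxy²x), (xyxy²)] = (xyxy²xyxy²x)·(xyxy²)·(xyxy²xyxy²x)⁻¹·(xyxy²)⁻¹.
  (xyxy²xyxy²x) · (xyxy²) = xyxy²x
  (xyxy²x) · (xyxy²xyxy²x) = yxy²x
  (yxy²x) · (yxy²x) = yxy²xyxy²x

Answer: yxy²xyxy²x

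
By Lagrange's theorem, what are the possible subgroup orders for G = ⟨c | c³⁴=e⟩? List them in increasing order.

|G| = 34 = 2 · 17. By Lagrange's theorem the order of any subgroup divides 34; the divisors of 34 are 1, 2, 17, 34.

Answer: 1, 2, 17, 34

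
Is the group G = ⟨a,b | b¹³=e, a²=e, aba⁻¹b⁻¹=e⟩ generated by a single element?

|G| = 26. The element ab has order 26 (its powers give 26 distinct elements), so ⟨ab⟩ = G and G is cyclic.

Answer: Yes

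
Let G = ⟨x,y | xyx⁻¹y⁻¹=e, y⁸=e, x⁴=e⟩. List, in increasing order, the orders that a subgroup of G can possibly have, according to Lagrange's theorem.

|G| = 32 = 2⁵. By Lagrange's theorem the order of any subgroup divides 32; the divisors of 32 are 1, 2, 4, 8, 16, 32.

Answer: 1, 2, 4, 8, 16, 32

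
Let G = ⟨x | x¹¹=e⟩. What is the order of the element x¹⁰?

Compute successive powers until reaching e:
  (x¹⁰)¹ = x¹⁰, (x¹⁰)² = x⁹, (x¹⁰)³ = x⁸, (x¹⁰)⁴ = x⁷, (x¹⁰)⁵ = x⁶, (x¹⁰)⁶ = x⁵, (x¹⁰)⁷ = x⁴, (x¹⁰)⁸ = x³, (x¹⁰)⁹ = x², (x¹⁰)¹⁰ = x, (x¹⁰)¹¹ = e.
The smallest positive k with (x¹⁰)ᵏ = e is 11.

Answer: 11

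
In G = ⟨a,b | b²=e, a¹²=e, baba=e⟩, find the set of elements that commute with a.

⟨a⟩ ⊆ C_G(a) since powers of a commute with a; so |C_G(a)| ≥ |⟨a⟩| = 12.
By orbit–stabilizer, |C_G(a)| = |G| / |conj. class of a| = 24 / 2 = 12.
The 12 elements commuting with a are {e, a, a², a³, a⁴, a⁵, a⁶, a⁷, a⁸, a⁹, a¹⁰, a¹¹}.

Answer: {e, a, a², a³, a⁴, a⁵, a⁶, a⁷, a⁸, a⁹, a¹⁰, a¹¹}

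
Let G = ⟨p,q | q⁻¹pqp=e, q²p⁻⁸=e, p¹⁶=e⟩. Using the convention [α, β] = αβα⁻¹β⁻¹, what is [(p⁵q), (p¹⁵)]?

[(p⁵q), (p¹⁵)] = (p⁵q)·(p¹⁵)·(p⁵q)⁻¹·(p¹⁵)⁻¹.
  (p⁵q) · (p¹⁵) = p⁶q
  (p⁶q) · (p⁵q⁻¹) = p
  p · p = p²

Answer: p²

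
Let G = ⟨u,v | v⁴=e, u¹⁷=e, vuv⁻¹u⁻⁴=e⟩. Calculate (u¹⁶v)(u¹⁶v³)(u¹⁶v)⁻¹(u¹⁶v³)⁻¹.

[(u¹⁶v), (u¹⁶v³)] = (u¹⁶v)·(u¹⁶v³)·(u¹⁶v)⁻¹·(u¹⁶v³)⁻¹.
  (u¹⁶v) · (u¹⁶v³) = u¹²
  (u¹²) · (u¹³v³) = u⁸v³
  (u⁸v³) · (u⁴v) = u⁹

Answer: u⁹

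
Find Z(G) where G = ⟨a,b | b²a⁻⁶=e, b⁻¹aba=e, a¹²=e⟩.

An element z ∈ Z(G) iff z commutes with every generator.
For example a⁶ is central: (a⁶)·a = a⁷ = a·(a⁶); (a⁶)·b = b⁻¹ = b·(a⁶).
Whereas a ∉ Z(G) since a·b = ab ≠ a⁵b⁻¹ = b·a.
Checking each of the 24 elements this way gives Z(G) = {e, a⁶}, of order 2.

Answer: {e, a⁶}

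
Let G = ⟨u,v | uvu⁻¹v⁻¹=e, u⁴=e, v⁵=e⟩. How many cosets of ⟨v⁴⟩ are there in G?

First find ord(v⁴) by computing successive powers:
  (v⁴)¹ = v⁴, (v⁴)² = v³, (v⁴)³ = v², (v⁴)⁴ = v, (v⁴)⁵ = e.
So |⟨v⁴⟩| = ord(v⁴) = 5. With |G| = 20, by Lagrange [G : ⟨v⁴⟩] = 20/5 = 4.

Answer: 4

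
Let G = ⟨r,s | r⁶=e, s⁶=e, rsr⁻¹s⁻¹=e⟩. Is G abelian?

Each pair of generators commutes: r·s = rs = s·r. Since the generators pairwise commute, every element of G commutes with every other, so G is abelian.

Answer: Yes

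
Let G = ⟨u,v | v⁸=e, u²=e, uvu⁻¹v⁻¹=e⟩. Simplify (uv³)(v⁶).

Compute (uv³) · (v⁶) by multiplying left to right and reducing via the relations at each step:
  (uv³) · v⁶ = uv

Answer: uv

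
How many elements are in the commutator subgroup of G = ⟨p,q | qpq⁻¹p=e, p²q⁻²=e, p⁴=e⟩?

G' = [G, G] is generated by all commutators. The generator-pair commutators are: [p, q] = p².
The subgroup they normally generate is {e, p²}, of order 2.
Check: |G/G'| = 8/2 = 4 is the order of the abelianisation.

Answer: 2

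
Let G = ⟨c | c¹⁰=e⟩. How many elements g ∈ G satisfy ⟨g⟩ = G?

G is cyclic of order 10. An element generates G iff its order is 10, and a cyclic group of order 10 has exactly φ(10) = 4 such elements.

Answer: 4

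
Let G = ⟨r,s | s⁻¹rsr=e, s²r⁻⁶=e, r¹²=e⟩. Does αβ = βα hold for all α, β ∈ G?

r·s = rs but s·r = r⁵s⁻¹, so r·s ≠ s·r and G is not abelian.

Answer: No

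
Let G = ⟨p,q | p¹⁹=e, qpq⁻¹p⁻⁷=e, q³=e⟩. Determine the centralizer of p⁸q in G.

⟨p⁸q⟩ ⊆ C_G(p⁸q) since powers of p⁸q commute with p⁸q; so |C_G(p⁸q)| ≥ |⟨p⁸q⟩| = 3.
By orbit–stabilizer, |C_G(p⁸q)| = |G| / |conj. class of p⁸q| = 57 / 19 = 3.
The 3 elements commuting with p⁸q are {e, p⁸q, p⁷q²}.

Answer: {e, p⁸q, p⁷q²}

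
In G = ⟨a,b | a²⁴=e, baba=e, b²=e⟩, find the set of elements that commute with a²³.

⟨a²³⟩ ⊆ C_G(a²³) since powers of a²³ commute with a²³; so |C_G(a²³)| ≥ |⟨a²³⟩| = 24.
By orbit–stabilizer, |C_G(a²³)| = |G| / |conj. class of a²³| = 48 / 2 = 24.
The 24 elements commuting with a²³ are {e, a, a², a³, a⁴, a⁵, a⁶, a⁷, a⁸, a⁹, a¹⁰, a¹¹, a¹², a¹³, a¹⁴, a¹⁵, a¹⁶, a¹⁷, a¹⁸, a¹⁹, a²⁰, a²¹, a²², a²³}.

Answer: {e, a, a², a³, a⁴, a⁵, a⁶, a⁷, a⁸, a⁹, a¹⁰, a¹¹, a¹², a¹³, a¹⁴, a¹⁵, a¹⁶, a¹⁷, a¹⁸, a¹⁹, a²⁰, a²¹, a²², a²³}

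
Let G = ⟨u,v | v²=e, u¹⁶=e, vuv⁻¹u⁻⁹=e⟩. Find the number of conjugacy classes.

The conjugacy classes (representative and size) are:
  [e] (size 1), [u⁹] (size 2), [u²] (size 1), [u³] (size 2), [u⁴] (size 1), [u¹³] (size 2), [u⁶] (size 1), [u¹⁵] (size 2), [u⁸] (size 1), [u¹⁰] (size 1), [u¹²] (size 1), [u¹⁴] (size 1), [v] (size 2), [uv] (size 2), [u²v] (size 2), [u¹¹v] (size 2), [u⁴v] (size 2), [u¹³v] (size 2), [u¹⁴v] (size 2), [u¹⁵v] (size 2).
Class equation: 1 + 2 + 1 + 2 + 1 + 2 + 1 + 2 + 1 + 1 + 1 + 1 + 2 + 2 + 2 + 2 + 2 + 2 + 2 + 2 = 32 = |G|. So G has 20 conjugacy classes.

Answer: 20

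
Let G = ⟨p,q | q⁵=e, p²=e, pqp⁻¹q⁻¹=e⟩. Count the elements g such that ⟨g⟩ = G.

G is cyclic of order 10. An element generates G iff its order is 10, and a cyclic group of order 10 has exactly φ(10) = 4 such elements.

Answer: 4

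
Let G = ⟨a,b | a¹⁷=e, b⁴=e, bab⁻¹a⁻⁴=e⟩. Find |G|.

Enumerate words in the generators, reducing via the relations: the distinct elements are
  {a, b, e, ab, a², a³, a⁴, a⁵, a⁶, a⁷, a⁸, a⁹, b², b³, ab², ab³, a²b, a³b, a¹², a¹³, a¹¹, a¹⁰, a¹⁴, a¹⁵, a¹⁶, a⁴b, a⁵b, a⁶b, a⁷b, a⁸b, a⁹b, a²b², a²b³, a³b², a³b³, a¹²b, a¹³b, a¹¹b, a¹⁰b, a¹⁴b, a¹⁵b, a¹⁶b, a⁴b², a⁴b³, a⁵b², a⁵b³, a⁶b², a⁶b³, a⁷b², a⁷b³, a⁸b², a⁸b³, a⁹b², a⁹b³, a¹²b², a¹²b³, a¹³b², a¹³b³, a¹¹b², a¹¹b³, a¹⁰b², a¹⁰b³, a¹⁴b², a¹⁴b³, a¹⁵b², a¹⁵b³, a¹⁶b², a¹⁶b³}.
No further products give new elements, so |G| = 68.

Answer: 68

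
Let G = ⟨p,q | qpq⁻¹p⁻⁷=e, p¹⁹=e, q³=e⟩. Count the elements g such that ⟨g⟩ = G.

⟨g⟩ = G would require ord(g) = |G| = 57, but the maximum element order in G is 19 < 57. So G is not cyclic and no single element generates it: the count is 0.

Answer: 0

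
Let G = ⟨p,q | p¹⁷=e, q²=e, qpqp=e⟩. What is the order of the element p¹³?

Compute successive powers until reaching e:
  (p¹³)¹ = p¹³, (p¹³)² = p⁹, (p¹³)³ = p⁵, (p¹³)⁴ = p, (p¹³)⁵ = p¹⁴, (p¹³)⁶ = p¹⁰, (p¹³)⁷ = p⁶, (p¹³)⁸ = p², (p¹³)⁹ = p¹⁵, (p¹³)¹⁰ = p¹¹, (p¹³)¹¹ = p⁷, (p¹³)¹² = p³, (p¹³)¹³ = p¹⁶, (p¹³)¹⁴ = p¹², (p¹³)¹⁵ = p⁸, (p¹³)¹⁶ = p⁴, (p¹³)¹⁷ = e.
The smallest positive k with (p¹³)ᵏ = e is 17.

Answer: 17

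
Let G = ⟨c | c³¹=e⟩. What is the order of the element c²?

Compute successive powers until reaching e:
  (c²)¹ = c², (c²)² = c⁴, (c²)³ = c⁶, (c²)⁴ = c⁸, (c²)⁵ = c¹⁰, (c²)⁶ = c¹², (c²)⁷ = c¹⁴, (c²)⁸ = c¹⁶, (c²)⁹ = c¹⁸, (c²)¹⁰ = c²⁰, (c²)¹¹ = c²², (c²)¹² = c²⁴, (c²)¹³ = c²⁶, (c²)¹⁴ = c²⁸, (c²)¹⁵ = c³⁰, (c²)¹⁶ = c, (c²)¹⁷ = c³, (c²)¹⁸ = c⁵, (c²)¹⁹ = c⁷, (c²)²⁰ = c⁹, (c²)²¹ = c¹¹, (c²)²² = c¹³, (c²)²³ = c¹⁵, (c²)²⁴ = c¹⁷, (c²)²⁵ = c¹⁹, (c²)²⁶ = c²¹, (c²)²⁷ = c²³, (c²)²⁸ = c²⁵, (c²)²⁹ = c²⁷, (c²)³⁰ = c²⁹, (c²)³¹ = e.
The smallest positive k with (c²)ᵏ = e is 31.

Answer: 31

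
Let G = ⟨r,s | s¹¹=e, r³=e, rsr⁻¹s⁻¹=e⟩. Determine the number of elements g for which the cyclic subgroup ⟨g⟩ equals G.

G is cyclic of order 33. An element generates G iff its order is 33, and a cyclic group of order 33 has exactly φ(33) = 20 such elements.

Answer: 20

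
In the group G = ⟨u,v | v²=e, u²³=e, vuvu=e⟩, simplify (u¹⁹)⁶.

Compute successive powers of (u¹⁹), reducing at each step:
  (u¹⁹)²: (u¹⁹) · u¹⁹ = u¹⁵
  (u¹⁹)³: (u¹⁵) · u¹⁹ = u¹¹
  (u¹⁹)⁴: (u¹¹) · u¹⁹ = u⁷
  (u¹⁹)⁵: (u⁷) · u¹⁹ = u³
  (u¹⁹)⁶: (u³) · u¹⁹ = u²²

Answer: u²²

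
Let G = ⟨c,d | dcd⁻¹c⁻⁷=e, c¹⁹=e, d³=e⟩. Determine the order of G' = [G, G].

G' = [G, G] is generated by all commutators. The generator-pair commutators are: [c, d] = c¹³.
The subgroup they normally generate is {e, c, c², c³, c⁴, c⁵, c⁶, c⁷, c⁸, c⁹, c¹⁰, c¹¹, c¹², c¹³, c¹⁴, c¹⁵, c¹⁶, c¹⁷, c¹⁸}, of order 19.
Check: |G/G'| = 57/19 = 3 is the order of the abelianisation.

Answer: 19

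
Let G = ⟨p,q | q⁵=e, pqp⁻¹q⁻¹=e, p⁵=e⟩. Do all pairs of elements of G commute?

Each pair of generators commutes: p·q = pq = q·p. Since the generators pairwise commute, every element of G commutes with every other, so G is abelian.

Answer: Yes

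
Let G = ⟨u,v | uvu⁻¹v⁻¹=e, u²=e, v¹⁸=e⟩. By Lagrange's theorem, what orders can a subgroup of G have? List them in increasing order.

|G| = 36 = 2² · 3². By Lagrange's theorem the order of any subgroup divides 36; the divisors of 36 are 1, 2, 3, 4, 6, 9, 12, 18, 36.

Answer: 1, 2, 3, 4, 6, 9, 12, 18, 36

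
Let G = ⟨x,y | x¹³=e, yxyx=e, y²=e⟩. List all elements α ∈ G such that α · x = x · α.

⟨x⟩ ⊆ C_G(x) since powers of x commute with x; so |C_G(x)| ≥ |⟨x⟩| = 13.
By orbit–stabilizer, |C_G(x)| = |G| / |conj. class of x| = 26 / 2 = 13.
The 13 elements commuting with x are {e, x, x², x³, x⁴, x⁵, x⁶, x⁷, x⁸, x⁹, x¹⁰, x¹¹, x¹²}.

Answer: {e, x, x², x³, x⁴, x⁵, x⁶, x⁷, x⁸, x⁹, x¹⁰, x¹¹, x¹²}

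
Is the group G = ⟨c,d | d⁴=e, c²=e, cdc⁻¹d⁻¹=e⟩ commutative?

Each pair of generators commutes: c·d = cd = d·c. Since the generators pairwise commute, every element of G commutes with every other, so G is abelian.

Answer: Yes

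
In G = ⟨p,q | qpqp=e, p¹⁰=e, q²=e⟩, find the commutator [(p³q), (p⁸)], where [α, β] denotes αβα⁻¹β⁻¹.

[(p³q), (p⁸)] = (p³q)·(p⁸)·(p³q)⁻¹·(p⁸)⁻¹.
  (p³q) · (p⁸) = p⁵q
  (p⁵q) · (p³q) = p²
  (p²) · (p²) = p⁴

Answer: p⁴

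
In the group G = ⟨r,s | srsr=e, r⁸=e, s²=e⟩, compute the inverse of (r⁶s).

The order of (r⁶s) is 2 (smallest k with (r⁶s)ᵏ = e), so (r⁶s)⁻¹ = (r⁶s)¹ = r⁶s.
Check: (r⁶s) · (r⁶s) → (r⁶s) · r⁶ = s;   s · s = e, giving e as required.

Answer: r⁶s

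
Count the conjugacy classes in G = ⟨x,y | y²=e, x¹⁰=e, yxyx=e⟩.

The conjugacy classes (representative and size) are:
  [e] (size 1), [x] (size 2), [x²] (size 2), [x³] (size 2), [x⁴] (size 2), [x⁵] (size 1), [x²y] (size 5), [x³y] (size 5).
Class equation: 1 + 2 + 2 + 2 + 2 + 1 + 5 + 5 = 20 = |G|. So G has 8 conjugacy classes.

Answer: 8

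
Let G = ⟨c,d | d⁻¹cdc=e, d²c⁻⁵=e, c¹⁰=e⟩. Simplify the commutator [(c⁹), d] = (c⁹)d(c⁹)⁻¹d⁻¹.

[(c⁹), d] = (c⁹)·d·(c⁹)⁻¹·d⁻¹.
  (c⁹) · d = c⁴d⁻¹
  (c⁴d⁻¹) · c = c³d⁻¹
  (c³d⁻¹) · (d⁻¹) = c⁸

Answer: c⁸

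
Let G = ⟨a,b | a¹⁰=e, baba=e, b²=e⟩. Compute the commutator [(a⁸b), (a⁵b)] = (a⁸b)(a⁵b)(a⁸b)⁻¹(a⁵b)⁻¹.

[(a⁸b), (a⁵b)] = (a⁸b)·(a⁵b)·(a⁸b)⁻¹·(a⁵b)⁻¹.
  (a⁸b) · (a⁵b) = a³
  (a³) · (a⁸b) = ab
  (ab) · (a⁵b) = a⁶

Answer: a⁶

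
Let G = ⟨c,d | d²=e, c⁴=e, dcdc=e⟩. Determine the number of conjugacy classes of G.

The conjugacy classes (representative and size) are:
  [e] (size 1), [c] (size 2), [c²] (size 1), [c²d] (size 2), [c³d] (size 2).
Class equation: 1 + 2 + 1 + 2 + 2 = 8 = |G|. So G has 5 conjugacy classes.

Answer: 5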